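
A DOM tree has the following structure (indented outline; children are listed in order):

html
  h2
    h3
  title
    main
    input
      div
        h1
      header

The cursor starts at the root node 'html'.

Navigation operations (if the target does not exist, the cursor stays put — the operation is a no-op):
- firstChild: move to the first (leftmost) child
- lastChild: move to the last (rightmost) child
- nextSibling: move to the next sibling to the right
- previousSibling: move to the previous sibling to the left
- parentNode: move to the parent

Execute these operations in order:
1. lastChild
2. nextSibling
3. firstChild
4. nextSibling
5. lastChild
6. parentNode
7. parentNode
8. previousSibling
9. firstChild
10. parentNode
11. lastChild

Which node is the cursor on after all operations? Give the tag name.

After 1 (lastChild): title
After 2 (nextSibling): title (no-op, stayed)
After 3 (firstChild): main
After 4 (nextSibling): input
After 5 (lastChild): header
After 6 (parentNode): input
After 7 (parentNode): title
After 8 (previousSibling): h2
After 9 (firstChild): h3
After 10 (parentNode): h2
After 11 (lastChild): h3

Answer: h3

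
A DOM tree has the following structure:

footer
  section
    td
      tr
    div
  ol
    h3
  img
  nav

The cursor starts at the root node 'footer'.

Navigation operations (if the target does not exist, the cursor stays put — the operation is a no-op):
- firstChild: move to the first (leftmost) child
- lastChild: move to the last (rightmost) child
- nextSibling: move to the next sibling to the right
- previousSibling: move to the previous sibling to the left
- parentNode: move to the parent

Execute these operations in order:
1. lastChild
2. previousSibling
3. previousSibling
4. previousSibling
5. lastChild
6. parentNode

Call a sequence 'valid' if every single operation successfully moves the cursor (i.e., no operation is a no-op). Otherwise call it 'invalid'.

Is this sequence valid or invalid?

Answer: valid

Derivation:
After 1 (lastChild): nav
After 2 (previousSibling): img
After 3 (previousSibling): ol
After 4 (previousSibling): section
After 5 (lastChild): div
After 6 (parentNode): section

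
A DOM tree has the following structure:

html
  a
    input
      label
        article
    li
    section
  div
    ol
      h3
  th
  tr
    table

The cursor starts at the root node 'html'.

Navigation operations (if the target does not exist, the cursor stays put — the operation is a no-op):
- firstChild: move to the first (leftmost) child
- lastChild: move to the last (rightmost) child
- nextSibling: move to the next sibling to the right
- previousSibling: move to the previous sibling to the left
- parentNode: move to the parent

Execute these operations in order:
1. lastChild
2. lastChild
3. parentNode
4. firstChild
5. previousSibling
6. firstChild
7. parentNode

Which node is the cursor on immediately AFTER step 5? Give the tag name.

Answer: table

Derivation:
After 1 (lastChild): tr
After 2 (lastChild): table
After 3 (parentNode): tr
After 4 (firstChild): table
After 5 (previousSibling): table (no-op, stayed)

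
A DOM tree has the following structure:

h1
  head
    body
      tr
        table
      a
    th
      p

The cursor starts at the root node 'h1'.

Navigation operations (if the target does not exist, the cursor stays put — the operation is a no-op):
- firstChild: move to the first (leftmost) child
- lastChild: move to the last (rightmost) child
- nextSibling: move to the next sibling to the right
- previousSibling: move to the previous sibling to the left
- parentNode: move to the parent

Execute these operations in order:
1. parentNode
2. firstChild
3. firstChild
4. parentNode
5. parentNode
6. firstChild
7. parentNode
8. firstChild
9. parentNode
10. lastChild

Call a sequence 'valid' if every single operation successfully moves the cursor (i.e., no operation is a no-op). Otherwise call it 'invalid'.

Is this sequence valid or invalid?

Answer: invalid

Derivation:
After 1 (parentNode): h1 (no-op, stayed)
After 2 (firstChild): head
After 3 (firstChild): body
After 4 (parentNode): head
After 5 (parentNode): h1
After 6 (firstChild): head
After 7 (parentNode): h1
After 8 (firstChild): head
After 9 (parentNode): h1
After 10 (lastChild): head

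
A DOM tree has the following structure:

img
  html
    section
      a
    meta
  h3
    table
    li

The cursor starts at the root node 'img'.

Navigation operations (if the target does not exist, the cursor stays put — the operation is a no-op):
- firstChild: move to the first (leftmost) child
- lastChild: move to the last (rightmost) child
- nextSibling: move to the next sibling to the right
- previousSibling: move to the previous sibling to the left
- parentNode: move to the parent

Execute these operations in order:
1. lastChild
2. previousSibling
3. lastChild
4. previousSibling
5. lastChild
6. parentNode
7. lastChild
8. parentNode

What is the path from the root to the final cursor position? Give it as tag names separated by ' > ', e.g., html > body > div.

Answer: img > html > section

Derivation:
After 1 (lastChild): h3
After 2 (previousSibling): html
After 3 (lastChild): meta
After 4 (previousSibling): section
After 5 (lastChild): a
After 6 (parentNode): section
After 7 (lastChild): a
After 8 (parentNode): section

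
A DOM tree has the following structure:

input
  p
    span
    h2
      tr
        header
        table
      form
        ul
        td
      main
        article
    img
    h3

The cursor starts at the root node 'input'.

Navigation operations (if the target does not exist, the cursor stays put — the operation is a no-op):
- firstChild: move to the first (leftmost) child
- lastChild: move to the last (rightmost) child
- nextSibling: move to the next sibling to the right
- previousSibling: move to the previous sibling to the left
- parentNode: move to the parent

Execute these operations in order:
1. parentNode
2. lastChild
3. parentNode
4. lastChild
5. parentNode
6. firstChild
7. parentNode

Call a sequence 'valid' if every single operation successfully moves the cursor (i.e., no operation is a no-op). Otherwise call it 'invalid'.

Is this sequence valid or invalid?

Answer: invalid

Derivation:
After 1 (parentNode): input (no-op, stayed)
After 2 (lastChild): p
After 3 (parentNode): input
After 4 (lastChild): p
After 5 (parentNode): input
After 6 (firstChild): p
After 7 (parentNode): input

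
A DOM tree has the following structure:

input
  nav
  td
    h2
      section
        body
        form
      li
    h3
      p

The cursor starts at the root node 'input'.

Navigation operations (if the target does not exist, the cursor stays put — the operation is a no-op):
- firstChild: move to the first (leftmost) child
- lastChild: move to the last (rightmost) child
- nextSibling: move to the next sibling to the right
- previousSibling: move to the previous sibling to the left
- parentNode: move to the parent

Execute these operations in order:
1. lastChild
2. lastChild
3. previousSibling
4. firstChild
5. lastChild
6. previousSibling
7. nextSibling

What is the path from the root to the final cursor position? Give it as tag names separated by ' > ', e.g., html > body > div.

After 1 (lastChild): td
After 2 (lastChild): h3
After 3 (previousSibling): h2
After 4 (firstChild): section
After 5 (lastChild): form
After 6 (previousSibling): body
After 7 (nextSibling): form

Answer: input > td > h2 > section > form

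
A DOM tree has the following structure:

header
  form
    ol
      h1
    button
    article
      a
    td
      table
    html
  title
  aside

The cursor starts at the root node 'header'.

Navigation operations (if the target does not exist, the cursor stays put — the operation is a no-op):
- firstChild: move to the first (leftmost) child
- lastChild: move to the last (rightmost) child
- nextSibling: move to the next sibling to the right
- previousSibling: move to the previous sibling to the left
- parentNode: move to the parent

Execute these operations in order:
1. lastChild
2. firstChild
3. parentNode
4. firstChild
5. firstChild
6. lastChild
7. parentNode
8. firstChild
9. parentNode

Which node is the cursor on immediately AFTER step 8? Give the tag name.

Answer: h1

Derivation:
After 1 (lastChild): aside
After 2 (firstChild): aside (no-op, stayed)
After 3 (parentNode): header
After 4 (firstChild): form
After 5 (firstChild): ol
After 6 (lastChild): h1
After 7 (parentNode): ol
After 8 (firstChild): h1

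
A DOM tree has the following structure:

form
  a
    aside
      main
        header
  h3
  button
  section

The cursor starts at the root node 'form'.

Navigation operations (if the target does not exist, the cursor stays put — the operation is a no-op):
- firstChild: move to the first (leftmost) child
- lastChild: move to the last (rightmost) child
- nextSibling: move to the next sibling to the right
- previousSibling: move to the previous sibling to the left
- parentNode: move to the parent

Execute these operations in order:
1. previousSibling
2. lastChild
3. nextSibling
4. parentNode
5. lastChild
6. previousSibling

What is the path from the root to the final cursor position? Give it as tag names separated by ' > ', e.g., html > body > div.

After 1 (previousSibling): form (no-op, stayed)
After 2 (lastChild): section
After 3 (nextSibling): section (no-op, stayed)
After 4 (parentNode): form
After 5 (lastChild): section
After 6 (previousSibling): button

Answer: form > button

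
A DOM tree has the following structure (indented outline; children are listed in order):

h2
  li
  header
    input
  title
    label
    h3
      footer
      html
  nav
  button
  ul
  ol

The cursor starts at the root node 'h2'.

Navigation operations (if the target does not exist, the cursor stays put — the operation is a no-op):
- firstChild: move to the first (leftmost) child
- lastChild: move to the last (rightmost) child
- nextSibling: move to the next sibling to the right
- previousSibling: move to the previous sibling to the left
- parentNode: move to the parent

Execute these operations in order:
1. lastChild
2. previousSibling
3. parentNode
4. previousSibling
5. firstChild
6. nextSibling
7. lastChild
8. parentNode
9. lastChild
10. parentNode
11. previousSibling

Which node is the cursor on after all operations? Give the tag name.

Answer: li

Derivation:
After 1 (lastChild): ol
After 2 (previousSibling): ul
After 3 (parentNode): h2
After 4 (previousSibling): h2 (no-op, stayed)
After 5 (firstChild): li
After 6 (nextSibling): header
After 7 (lastChild): input
After 8 (parentNode): header
After 9 (lastChild): input
After 10 (parentNode): header
After 11 (previousSibling): li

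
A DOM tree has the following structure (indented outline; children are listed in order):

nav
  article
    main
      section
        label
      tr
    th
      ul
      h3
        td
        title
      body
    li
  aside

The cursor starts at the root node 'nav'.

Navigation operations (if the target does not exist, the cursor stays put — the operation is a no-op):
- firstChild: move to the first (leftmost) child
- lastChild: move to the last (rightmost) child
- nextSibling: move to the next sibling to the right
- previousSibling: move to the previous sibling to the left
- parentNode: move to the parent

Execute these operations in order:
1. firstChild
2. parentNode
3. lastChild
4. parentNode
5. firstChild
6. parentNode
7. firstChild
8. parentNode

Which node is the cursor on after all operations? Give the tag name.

After 1 (firstChild): article
After 2 (parentNode): nav
After 3 (lastChild): aside
After 4 (parentNode): nav
After 5 (firstChild): article
After 6 (parentNode): nav
After 7 (firstChild): article
After 8 (parentNode): nav

Answer: nav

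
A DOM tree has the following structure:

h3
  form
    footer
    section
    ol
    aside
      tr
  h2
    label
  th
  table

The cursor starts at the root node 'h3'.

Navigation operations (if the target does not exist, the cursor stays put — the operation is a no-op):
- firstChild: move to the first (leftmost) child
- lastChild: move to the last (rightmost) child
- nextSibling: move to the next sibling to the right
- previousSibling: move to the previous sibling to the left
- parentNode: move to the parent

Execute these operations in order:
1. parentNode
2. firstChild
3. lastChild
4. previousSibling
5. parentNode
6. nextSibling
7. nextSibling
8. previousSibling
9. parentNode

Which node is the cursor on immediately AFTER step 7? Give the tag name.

After 1 (parentNode): h3 (no-op, stayed)
After 2 (firstChild): form
After 3 (lastChild): aside
After 4 (previousSibling): ol
After 5 (parentNode): form
After 6 (nextSibling): h2
After 7 (nextSibling): th

Answer: th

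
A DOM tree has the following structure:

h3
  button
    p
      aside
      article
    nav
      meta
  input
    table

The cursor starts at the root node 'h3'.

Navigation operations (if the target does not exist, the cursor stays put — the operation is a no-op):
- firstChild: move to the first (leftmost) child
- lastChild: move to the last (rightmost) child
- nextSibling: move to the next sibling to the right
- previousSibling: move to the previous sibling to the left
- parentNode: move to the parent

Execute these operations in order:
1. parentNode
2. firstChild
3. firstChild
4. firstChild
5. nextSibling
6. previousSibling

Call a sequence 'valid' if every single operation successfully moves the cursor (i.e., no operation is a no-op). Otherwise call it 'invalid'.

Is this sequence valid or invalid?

After 1 (parentNode): h3 (no-op, stayed)
After 2 (firstChild): button
After 3 (firstChild): p
After 4 (firstChild): aside
After 5 (nextSibling): article
After 6 (previousSibling): aside

Answer: invalid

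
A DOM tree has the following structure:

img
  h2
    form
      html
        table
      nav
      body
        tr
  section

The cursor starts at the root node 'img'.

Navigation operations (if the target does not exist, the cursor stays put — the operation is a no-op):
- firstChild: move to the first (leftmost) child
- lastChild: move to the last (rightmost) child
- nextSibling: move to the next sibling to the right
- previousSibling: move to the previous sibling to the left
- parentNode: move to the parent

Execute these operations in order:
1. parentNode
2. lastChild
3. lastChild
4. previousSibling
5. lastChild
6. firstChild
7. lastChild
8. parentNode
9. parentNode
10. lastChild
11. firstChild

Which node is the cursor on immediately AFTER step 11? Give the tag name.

Answer: tr

Derivation:
After 1 (parentNode): img (no-op, stayed)
After 2 (lastChild): section
After 3 (lastChild): section (no-op, stayed)
After 4 (previousSibling): h2
After 5 (lastChild): form
After 6 (firstChild): html
After 7 (lastChild): table
After 8 (parentNode): html
After 9 (parentNode): form
After 10 (lastChild): body
After 11 (firstChild): tr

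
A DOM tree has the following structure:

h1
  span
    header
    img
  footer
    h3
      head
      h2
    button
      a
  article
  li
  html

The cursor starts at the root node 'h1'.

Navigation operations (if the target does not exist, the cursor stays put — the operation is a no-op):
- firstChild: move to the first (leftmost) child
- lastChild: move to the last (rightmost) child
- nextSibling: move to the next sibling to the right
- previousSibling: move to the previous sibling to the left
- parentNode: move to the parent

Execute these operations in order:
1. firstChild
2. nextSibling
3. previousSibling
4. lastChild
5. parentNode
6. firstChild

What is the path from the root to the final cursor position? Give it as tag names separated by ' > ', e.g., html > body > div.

Answer: h1 > span > header

Derivation:
After 1 (firstChild): span
After 2 (nextSibling): footer
After 3 (previousSibling): span
After 4 (lastChild): img
After 5 (parentNode): span
After 6 (firstChild): header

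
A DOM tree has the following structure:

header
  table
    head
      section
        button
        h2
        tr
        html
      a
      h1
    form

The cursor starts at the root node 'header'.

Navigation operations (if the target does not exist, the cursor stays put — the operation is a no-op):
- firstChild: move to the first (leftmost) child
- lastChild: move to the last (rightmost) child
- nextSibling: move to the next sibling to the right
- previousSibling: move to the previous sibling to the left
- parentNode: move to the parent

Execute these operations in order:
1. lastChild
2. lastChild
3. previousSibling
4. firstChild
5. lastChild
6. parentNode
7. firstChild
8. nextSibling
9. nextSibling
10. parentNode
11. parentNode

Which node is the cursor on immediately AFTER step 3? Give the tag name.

After 1 (lastChild): table
After 2 (lastChild): form
After 3 (previousSibling): head

Answer: head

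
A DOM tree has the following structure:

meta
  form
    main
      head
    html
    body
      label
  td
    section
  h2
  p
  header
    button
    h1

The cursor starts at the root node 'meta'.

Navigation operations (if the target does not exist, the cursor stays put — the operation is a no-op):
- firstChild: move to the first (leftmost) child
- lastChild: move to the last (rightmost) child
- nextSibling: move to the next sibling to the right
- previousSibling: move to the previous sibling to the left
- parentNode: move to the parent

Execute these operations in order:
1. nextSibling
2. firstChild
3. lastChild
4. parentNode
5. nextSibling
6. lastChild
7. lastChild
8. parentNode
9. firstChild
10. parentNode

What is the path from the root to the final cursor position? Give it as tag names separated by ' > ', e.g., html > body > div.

After 1 (nextSibling): meta (no-op, stayed)
After 2 (firstChild): form
After 3 (lastChild): body
After 4 (parentNode): form
After 5 (nextSibling): td
After 6 (lastChild): section
After 7 (lastChild): section (no-op, stayed)
After 8 (parentNode): td
After 9 (firstChild): section
After 10 (parentNode): td

Answer: meta > td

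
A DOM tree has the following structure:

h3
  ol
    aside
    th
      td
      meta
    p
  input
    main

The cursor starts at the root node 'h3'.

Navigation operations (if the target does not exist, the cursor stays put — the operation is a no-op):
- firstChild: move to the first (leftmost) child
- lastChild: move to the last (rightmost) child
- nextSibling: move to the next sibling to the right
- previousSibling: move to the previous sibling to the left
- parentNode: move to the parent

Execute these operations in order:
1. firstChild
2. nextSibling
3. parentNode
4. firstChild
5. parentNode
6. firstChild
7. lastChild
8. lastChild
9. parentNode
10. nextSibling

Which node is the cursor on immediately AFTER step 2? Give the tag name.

Answer: input

Derivation:
After 1 (firstChild): ol
After 2 (nextSibling): input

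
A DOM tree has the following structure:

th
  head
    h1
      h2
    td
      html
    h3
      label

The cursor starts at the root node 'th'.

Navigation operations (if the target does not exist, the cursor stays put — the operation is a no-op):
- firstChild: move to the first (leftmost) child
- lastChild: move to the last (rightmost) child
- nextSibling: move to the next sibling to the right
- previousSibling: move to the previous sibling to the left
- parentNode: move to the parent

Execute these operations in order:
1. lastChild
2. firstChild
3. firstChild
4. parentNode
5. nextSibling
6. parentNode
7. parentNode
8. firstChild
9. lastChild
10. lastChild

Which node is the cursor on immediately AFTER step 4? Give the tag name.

After 1 (lastChild): head
After 2 (firstChild): h1
After 3 (firstChild): h2
After 4 (parentNode): h1

Answer: h1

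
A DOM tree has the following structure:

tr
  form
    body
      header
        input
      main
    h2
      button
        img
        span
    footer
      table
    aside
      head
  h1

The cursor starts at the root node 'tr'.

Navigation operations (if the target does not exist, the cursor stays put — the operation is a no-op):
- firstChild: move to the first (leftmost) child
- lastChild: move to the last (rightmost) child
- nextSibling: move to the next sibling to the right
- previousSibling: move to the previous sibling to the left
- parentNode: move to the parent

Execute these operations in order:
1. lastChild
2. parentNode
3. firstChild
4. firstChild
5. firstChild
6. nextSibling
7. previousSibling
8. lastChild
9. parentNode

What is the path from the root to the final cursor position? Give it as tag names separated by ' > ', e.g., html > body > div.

Answer: tr > form > body > header

Derivation:
After 1 (lastChild): h1
After 2 (parentNode): tr
After 3 (firstChild): form
After 4 (firstChild): body
After 5 (firstChild): header
After 6 (nextSibling): main
After 7 (previousSibling): header
After 8 (lastChild): input
After 9 (parentNode): header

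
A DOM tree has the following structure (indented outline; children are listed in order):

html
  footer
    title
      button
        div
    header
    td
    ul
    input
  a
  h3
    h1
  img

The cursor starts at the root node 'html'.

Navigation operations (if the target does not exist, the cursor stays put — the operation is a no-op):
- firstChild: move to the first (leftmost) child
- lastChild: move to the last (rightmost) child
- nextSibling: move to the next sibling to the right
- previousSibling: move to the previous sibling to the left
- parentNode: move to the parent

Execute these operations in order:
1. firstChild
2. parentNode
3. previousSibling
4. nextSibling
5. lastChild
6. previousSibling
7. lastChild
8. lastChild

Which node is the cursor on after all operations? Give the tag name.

After 1 (firstChild): footer
After 2 (parentNode): html
After 3 (previousSibling): html (no-op, stayed)
After 4 (nextSibling): html (no-op, stayed)
After 5 (lastChild): img
After 6 (previousSibling): h3
After 7 (lastChild): h1
After 8 (lastChild): h1 (no-op, stayed)

Answer: h1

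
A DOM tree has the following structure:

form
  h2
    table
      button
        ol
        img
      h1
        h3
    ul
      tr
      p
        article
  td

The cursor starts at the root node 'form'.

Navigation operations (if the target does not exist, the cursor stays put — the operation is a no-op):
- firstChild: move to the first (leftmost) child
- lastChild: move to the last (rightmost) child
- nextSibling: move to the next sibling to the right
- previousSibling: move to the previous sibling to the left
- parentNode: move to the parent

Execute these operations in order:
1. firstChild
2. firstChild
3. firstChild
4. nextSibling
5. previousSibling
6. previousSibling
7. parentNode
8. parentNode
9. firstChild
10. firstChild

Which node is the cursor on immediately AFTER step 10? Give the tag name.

Answer: button

Derivation:
After 1 (firstChild): h2
After 2 (firstChild): table
After 3 (firstChild): button
After 4 (nextSibling): h1
After 5 (previousSibling): button
After 6 (previousSibling): button (no-op, stayed)
After 7 (parentNode): table
After 8 (parentNode): h2
After 9 (firstChild): table
After 10 (firstChild): button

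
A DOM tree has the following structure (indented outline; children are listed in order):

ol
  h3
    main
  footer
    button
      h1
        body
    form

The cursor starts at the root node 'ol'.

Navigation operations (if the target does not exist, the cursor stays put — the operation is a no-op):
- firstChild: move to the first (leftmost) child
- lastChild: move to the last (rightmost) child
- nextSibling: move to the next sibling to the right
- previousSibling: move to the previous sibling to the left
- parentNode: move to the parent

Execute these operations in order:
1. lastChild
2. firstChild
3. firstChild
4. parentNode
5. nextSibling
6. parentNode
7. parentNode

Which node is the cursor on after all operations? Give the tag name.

After 1 (lastChild): footer
After 2 (firstChild): button
After 3 (firstChild): h1
After 4 (parentNode): button
After 5 (nextSibling): form
After 6 (parentNode): footer
After 7 (parentNode): ol

Answer: ol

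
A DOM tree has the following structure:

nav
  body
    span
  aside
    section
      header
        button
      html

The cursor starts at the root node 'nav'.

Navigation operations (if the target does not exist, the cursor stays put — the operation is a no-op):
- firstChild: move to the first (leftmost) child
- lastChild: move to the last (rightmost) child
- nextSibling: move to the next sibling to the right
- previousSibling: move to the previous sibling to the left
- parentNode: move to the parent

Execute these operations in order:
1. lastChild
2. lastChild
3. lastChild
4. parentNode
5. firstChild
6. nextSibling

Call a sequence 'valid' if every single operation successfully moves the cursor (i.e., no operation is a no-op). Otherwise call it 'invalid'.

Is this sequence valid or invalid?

After 1 (lastChild): aside
After 2 (lastChild): section
After 3 (lastChild): html
After 4 (parentNode): section
After 5 (firstChild): header
After 6 (nextSibling): html

Answer: valid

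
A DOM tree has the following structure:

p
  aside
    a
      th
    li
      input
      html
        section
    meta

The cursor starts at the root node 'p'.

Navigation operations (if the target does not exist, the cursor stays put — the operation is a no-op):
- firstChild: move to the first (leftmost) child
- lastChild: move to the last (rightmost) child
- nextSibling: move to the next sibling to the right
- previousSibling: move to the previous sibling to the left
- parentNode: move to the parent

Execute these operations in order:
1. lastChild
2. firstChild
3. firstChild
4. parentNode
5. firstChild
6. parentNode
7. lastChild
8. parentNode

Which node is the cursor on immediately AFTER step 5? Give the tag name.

Answer: th

Derivation:
After 1 (lastChild): aside
After 2 (firstChild): a
After 3 (firstChild): th
After 4 (parentNode): a
After 5 (firstChild): th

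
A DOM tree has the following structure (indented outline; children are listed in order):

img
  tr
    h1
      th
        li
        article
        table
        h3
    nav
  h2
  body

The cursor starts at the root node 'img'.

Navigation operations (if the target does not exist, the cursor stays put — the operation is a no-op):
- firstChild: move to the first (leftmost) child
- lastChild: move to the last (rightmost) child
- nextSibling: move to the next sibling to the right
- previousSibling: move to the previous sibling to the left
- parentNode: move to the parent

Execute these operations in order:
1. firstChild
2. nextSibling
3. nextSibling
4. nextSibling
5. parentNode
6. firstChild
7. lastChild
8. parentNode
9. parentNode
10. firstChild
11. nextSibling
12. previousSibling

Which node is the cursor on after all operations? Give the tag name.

Answer: tr

Derivation:
After 1 (firstChild): tr
After 2 (nextSibling): h2
After 3 (nextSibling): body
After 4 (nextSibling): body (no-op, stayed)
After 5 (parentNode): img
After 6 (firstChild): tr
After 7 (lastChild): nav
After 8 (parentNode): tr
After 9 (parentNode): img
After 10 (firstChild): tr
After 11 (nextSibling): h2
After 12 (previousSibling): tr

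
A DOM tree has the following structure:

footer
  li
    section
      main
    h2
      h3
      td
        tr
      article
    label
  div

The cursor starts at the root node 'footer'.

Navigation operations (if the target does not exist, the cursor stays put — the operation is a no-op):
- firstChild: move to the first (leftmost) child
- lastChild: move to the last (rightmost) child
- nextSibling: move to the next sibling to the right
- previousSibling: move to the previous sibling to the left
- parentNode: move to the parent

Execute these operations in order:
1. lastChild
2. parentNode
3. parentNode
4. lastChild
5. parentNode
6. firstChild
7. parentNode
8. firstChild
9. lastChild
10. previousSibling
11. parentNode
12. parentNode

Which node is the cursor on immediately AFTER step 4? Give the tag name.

After 1 (lastChild): div
After 2 (parentNode): footer
After 3 (parentNode): footer (no-op, stayed)
After 4 (lastChild): div

Answer: div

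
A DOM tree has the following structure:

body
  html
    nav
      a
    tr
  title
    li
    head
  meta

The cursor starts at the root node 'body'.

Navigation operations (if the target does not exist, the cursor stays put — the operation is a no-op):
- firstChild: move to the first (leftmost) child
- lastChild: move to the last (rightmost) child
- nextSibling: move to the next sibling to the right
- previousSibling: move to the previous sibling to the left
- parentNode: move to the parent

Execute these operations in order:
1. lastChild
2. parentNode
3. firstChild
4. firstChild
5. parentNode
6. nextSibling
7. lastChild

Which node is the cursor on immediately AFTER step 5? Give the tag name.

After 1 (lastChild): meta
After 2 (parentNode): body
After 3 (firstChild): html
After 4 (firstChild): nav
After 5 (parentNode): html

Answer: html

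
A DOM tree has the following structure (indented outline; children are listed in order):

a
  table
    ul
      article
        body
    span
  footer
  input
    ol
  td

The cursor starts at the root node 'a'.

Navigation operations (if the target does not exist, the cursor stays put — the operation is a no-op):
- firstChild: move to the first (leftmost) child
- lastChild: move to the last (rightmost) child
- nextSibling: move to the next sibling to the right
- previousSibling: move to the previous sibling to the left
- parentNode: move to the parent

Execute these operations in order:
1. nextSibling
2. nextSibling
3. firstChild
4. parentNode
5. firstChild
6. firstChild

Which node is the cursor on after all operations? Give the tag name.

After 1 (nextSibling): a (no-op, stayed)
After 2 (nextSibling): a (no-op, stayed)
After 3 (firstChild): table
After 4 (parentNode): a
After 5 (firstChild): table
After 6 (firstChild): ul

Answer: ul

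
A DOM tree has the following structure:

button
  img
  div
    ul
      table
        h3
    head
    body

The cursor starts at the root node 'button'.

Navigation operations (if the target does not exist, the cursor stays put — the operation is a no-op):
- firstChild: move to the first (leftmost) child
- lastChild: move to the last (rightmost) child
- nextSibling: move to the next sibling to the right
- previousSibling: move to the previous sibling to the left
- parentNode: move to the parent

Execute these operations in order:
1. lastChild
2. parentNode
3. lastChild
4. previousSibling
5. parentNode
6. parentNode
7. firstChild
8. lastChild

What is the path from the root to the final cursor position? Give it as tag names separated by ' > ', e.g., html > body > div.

Answer: button > img

Derivation:
After 1 (lastChild): div
After 2 (parentNode): button
After 3 (lastChild): div
After 4 (previousSibling): img
After 5 (parentNode): button
After 6 (parentNode): button (no-op, stayed)
After 7 (firstChild): img
After 8 (lastChild): img (no-op, stayed)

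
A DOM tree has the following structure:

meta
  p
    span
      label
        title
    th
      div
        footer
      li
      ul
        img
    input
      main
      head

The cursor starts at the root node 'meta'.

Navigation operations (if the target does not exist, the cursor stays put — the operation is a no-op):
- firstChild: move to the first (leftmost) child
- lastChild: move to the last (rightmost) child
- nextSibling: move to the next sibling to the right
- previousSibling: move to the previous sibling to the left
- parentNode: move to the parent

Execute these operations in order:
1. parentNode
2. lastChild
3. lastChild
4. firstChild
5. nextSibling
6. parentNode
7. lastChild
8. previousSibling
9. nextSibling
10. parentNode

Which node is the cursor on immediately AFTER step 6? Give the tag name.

After 1 (parentNode): meta (no-op, stayed)
After 2 (lastChild): p
After 3 (lastChild): input
After 4 (firstChild): main
After 5 (nextSibling): head
After 6 (parentNode): input

Answer: input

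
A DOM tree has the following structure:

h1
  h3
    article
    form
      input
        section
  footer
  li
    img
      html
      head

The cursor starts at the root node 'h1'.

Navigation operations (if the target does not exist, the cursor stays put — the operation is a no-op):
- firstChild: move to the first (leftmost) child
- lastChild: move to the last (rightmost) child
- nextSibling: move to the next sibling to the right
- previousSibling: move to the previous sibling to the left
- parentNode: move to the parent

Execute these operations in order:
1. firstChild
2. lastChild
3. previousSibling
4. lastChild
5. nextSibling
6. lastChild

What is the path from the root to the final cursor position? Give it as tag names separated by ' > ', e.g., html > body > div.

After 1 (firstChild): h3
After 2 (lastChild): form
After 3 (previousSibling): article
After 4 (lastChild): article (no-op, stayed)
After 5 (nextSibling): form
After 6 (lastChild): input

Answer: h1 > h3 > form > input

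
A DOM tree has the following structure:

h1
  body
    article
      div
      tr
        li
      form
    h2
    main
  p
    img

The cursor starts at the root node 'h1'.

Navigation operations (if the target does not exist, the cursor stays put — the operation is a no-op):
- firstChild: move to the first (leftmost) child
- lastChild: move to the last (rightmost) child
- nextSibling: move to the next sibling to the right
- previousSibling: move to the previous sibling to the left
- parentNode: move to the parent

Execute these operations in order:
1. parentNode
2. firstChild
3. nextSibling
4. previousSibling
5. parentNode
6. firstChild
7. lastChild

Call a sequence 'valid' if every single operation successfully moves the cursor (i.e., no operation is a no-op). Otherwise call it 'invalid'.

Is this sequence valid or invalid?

Answer: invalid

Derivation:
After 1 (parentNode): h1 (no-op, stayed)
After 2 (firstChild): body
After 3 (nextSibling): p
After 4 (previousSibling): body
After 5 (parentNode): h1
After 6 (firstChild): body
After 7 (lastChild): main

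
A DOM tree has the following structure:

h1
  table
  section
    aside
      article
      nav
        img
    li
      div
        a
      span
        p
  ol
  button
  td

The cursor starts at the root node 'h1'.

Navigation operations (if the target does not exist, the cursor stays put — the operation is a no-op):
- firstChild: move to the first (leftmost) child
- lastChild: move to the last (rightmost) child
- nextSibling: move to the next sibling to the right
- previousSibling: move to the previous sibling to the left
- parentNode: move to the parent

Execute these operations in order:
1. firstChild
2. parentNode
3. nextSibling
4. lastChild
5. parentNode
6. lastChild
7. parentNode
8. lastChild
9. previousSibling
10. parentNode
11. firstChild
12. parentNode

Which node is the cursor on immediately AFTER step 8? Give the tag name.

Answer: td

Derivation:
After 1 (firstChild): table
After 2 (parentNode): h1
After 3 (nextSibling): h1 (no-op, stayed)
After 4 (lastChild): td
After 5 (parentNode): h1
After 6 (lastChild): td
After 7 (parentNode): h1
After 8 (lastChild): td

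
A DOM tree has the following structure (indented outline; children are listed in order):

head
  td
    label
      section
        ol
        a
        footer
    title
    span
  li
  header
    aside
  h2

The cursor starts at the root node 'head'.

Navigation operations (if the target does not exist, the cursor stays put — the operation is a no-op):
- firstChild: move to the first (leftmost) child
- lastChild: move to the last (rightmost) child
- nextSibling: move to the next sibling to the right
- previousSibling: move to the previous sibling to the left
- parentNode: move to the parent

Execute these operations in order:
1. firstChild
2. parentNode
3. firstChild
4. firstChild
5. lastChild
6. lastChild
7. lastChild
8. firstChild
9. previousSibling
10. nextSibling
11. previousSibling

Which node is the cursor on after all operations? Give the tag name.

After 1 (firstChild): td
After 2 (parentNode): head
After 3 (firstChild): td
After 4 (firstChild): label
After 5 (lastChild): section
After 6 (lastChild): footer
After 7 (lastChild): footer (no-op, stayed)
After 8 (firstChild): footer (no-op, stayed)
After 9 (previousSibling): a
After 10 (nextSibling): footer
After 11 (previousSibling): a

Answer: a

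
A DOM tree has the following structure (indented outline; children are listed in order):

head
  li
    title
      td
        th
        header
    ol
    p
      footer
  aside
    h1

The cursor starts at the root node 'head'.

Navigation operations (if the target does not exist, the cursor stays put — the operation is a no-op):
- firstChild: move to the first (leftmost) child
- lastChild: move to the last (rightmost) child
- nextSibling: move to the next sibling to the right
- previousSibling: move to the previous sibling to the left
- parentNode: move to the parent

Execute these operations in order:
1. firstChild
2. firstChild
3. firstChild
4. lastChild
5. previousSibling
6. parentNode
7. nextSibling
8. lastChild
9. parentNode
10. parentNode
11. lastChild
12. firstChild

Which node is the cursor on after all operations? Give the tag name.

After 1 (firstChild): li
After 2 (firstChild): title
After 3 (firstChild): td
After 4 (lastChild): header
After 5 (previousSibling): th
After 6 (parentNode): td
After 7 (nextSibling): td (no-op, stayed)
After 8 (lastChild): header
After 9 (parentNode): td
After 10 (parentNode): title
After 11 (lastChild): td
After 12 (firstChild): th

Answer: th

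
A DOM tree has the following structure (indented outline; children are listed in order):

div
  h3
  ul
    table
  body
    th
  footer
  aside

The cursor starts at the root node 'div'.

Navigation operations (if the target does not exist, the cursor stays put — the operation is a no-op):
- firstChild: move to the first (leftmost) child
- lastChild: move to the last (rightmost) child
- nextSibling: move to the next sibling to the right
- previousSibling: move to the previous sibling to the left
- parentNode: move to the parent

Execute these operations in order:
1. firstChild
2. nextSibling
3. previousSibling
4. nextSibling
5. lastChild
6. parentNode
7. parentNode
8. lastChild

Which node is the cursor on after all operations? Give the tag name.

After 1 (firstChild): h3
After 2 (nextSibling): ul
After 3 (previousSibling): h3
After 4 (nextSibling): ul
After 5 (lastChild): table
After 6 (parentNode): ul
After 7 (parentNode): div
After 8 (lastChild): aside

Answer: aside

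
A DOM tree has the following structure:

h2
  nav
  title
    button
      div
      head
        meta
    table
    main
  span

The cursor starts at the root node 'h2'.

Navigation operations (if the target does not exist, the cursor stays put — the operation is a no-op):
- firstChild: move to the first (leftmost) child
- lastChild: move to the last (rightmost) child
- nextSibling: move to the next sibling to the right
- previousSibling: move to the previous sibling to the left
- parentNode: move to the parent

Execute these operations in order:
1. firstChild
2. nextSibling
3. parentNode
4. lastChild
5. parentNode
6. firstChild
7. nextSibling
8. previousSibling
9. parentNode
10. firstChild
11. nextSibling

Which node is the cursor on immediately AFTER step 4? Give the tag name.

After 1 (firstChild): nav
After 2 (nextSibling): title
After 3 (parentNode): h2
After 4 (lastChild): span

Answer: span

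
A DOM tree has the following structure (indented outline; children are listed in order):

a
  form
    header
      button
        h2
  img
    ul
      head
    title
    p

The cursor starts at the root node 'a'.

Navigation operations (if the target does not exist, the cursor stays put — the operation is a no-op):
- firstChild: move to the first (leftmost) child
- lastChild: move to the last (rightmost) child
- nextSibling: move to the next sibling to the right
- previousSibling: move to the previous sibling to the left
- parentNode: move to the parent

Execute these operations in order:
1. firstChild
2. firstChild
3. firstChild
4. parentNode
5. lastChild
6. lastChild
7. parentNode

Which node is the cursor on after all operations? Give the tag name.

Answer: button

Derivation:
After 1 (firstChild): form
After 2 (firstChild): header
After 3 (firstChild): button
After 4 (parentNode): header
After 5 (lastChild): button
After 6 (lastChild): h2
After 7 (parentNode): button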